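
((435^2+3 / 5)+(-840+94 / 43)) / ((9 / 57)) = 769564106 / 645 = 1193122.64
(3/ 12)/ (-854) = -1/ 3416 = -0.00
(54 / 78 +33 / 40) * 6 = 2367 / 260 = 9.10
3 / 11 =0.27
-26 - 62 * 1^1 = -88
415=415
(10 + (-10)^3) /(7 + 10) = -58.24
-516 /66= -86 /11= -7.82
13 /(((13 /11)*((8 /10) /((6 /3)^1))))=55 /2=27.50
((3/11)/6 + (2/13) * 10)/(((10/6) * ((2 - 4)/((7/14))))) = -0.24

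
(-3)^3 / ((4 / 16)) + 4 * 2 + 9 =-91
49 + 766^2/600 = 154039/150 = 1026.93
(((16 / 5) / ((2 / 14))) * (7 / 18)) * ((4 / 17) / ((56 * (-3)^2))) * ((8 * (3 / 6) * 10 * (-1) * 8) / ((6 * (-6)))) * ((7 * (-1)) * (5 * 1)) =-15680 / 12393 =-1.27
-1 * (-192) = 192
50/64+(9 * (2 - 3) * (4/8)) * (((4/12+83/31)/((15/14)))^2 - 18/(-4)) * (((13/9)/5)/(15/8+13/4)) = -1206725867/510636960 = -2.36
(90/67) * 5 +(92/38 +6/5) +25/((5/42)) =220.34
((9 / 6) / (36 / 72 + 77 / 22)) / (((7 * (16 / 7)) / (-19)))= -57 / 128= -0.45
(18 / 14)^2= 81 / 49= 1.65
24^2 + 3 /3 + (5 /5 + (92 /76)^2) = 209187 /361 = 579.47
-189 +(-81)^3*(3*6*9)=-86093631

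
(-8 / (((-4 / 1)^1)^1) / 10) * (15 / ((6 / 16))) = 8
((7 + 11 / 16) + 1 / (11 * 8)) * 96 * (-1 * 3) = -24390 / 11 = -2217.27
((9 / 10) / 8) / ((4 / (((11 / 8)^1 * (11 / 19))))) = 1089 / 48640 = 0.02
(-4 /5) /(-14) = 2 /35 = 0.06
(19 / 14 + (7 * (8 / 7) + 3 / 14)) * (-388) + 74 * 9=-21334 / 7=-3047.71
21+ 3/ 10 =213/ 10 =21.30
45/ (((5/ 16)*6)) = 24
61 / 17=3.59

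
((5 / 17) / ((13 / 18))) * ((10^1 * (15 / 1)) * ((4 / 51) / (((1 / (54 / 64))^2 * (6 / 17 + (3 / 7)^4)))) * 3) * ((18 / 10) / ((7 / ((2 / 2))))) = 506345175 / 74411584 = 6.80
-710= -710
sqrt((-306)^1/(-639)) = sqrt(2414)/71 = 0.69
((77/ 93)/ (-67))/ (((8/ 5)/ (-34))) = 0.26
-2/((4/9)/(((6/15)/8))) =-0.22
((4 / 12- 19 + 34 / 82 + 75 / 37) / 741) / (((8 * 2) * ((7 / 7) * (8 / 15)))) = -1775 / 691752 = -0.00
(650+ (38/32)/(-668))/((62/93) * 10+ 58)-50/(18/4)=-19773313/18661248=-1.06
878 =878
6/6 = 1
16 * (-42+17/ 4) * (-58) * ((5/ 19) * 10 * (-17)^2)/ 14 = 253106200/ 133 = 1903054.14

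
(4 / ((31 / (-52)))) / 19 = -208 / 589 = -0.35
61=61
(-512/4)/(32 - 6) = -64/13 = -4.92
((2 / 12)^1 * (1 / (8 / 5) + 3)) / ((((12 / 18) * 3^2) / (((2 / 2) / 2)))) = 29 / 576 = 0.05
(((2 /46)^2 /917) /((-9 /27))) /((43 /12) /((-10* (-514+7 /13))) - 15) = 2403000 /5828121228013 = 0.00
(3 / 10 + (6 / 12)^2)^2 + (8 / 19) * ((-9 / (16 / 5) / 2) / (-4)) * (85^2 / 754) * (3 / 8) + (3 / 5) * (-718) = -19710998617 / 45843200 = -429.97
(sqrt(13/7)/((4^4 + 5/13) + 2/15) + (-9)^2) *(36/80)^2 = 3159 *sqrt(91)/28011760 + 6561/400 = 16.40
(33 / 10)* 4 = 13.20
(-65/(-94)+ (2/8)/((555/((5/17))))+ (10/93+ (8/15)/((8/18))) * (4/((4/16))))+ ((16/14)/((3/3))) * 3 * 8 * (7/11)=7876594087/201619660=39.07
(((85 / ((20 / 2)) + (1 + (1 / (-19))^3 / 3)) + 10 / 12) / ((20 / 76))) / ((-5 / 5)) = -70876 / 1805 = -39.27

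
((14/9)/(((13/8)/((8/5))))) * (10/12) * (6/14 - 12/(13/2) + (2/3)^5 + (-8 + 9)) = -0.36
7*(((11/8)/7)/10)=11/80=0.14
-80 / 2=-40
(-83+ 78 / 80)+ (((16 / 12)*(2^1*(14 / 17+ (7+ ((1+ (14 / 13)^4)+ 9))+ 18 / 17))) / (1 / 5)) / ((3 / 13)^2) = 15459334349 / 3102840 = 4982.32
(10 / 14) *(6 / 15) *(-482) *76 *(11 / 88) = -9158 / 7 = -1308.29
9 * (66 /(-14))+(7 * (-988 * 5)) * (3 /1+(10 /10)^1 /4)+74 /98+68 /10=-27542869 /245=-112419.87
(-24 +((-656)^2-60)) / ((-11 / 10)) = -4302520 / 11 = -391138.18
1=1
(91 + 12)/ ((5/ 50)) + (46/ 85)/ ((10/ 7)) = 437911/ 425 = 1030.38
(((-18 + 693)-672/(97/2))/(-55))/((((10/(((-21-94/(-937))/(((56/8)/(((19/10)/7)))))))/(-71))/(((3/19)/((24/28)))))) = -89167293483/6998453000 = -12.74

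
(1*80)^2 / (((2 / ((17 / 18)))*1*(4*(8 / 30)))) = 8500 / 3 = 2833.33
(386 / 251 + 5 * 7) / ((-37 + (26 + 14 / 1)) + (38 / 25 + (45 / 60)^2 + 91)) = 1222800 / 3215561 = 0.38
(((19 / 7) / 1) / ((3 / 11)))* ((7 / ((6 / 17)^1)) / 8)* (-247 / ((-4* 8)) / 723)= 877591 / 3331584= 0.26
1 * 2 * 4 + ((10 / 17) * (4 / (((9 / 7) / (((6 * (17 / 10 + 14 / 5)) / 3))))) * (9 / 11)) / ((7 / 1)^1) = 1856 / 187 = 9.93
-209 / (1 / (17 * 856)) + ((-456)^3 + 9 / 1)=-97860175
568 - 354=214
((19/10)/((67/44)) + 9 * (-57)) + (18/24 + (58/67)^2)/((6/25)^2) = -1569889801/3232080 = -485.72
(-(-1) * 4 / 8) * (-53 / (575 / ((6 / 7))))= -159 / 4025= -0.04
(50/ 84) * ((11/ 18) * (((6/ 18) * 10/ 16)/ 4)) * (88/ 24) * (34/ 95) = 51425/ 2068416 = 0.02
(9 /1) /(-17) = -9 /17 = -0.53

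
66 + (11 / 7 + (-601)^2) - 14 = 2528782 / 7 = 361254.57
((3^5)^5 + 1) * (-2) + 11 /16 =-27113235502197 /16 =-1694577218887.31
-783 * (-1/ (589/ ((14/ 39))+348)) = 3654/ 9281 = 0.39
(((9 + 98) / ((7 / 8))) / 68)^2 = 45796 / 14161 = 3.23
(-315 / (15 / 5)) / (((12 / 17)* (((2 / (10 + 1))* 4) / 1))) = -6545 / 32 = -204.53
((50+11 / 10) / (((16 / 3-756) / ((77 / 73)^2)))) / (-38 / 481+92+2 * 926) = -59888829 / 1537145342960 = -0.00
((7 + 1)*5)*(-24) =-960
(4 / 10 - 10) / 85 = -0.11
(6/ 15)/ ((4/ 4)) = 2/ 5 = 0.40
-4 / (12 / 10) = -10 / 3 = -3.33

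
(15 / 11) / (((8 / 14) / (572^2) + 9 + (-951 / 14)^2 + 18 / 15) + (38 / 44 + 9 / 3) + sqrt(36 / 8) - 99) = 620113509068603550 / 2059723063538537362879 - 205364864454750 * sqrt(2) / 2059723063538537362879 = 0.00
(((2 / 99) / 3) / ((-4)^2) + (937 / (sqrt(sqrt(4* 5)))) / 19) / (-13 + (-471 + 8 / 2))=-937* sqrt(2)* 5^(3 / 4) / 91200 -1 / 1140480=-0.05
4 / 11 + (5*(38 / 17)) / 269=20382 / 50303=0.41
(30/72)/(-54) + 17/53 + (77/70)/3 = 116719/171720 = 0.68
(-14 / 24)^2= 49 / 144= 0.34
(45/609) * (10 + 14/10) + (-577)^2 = 67584758/203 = 332929.84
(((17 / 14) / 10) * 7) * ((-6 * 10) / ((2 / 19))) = -969 / 2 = -484.50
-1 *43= -43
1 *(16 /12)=1.33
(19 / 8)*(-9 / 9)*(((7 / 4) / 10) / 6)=-133 / 1920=-0.07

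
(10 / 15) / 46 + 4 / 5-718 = -247429 / 345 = -717.19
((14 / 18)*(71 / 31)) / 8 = 497 / 2232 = 0.22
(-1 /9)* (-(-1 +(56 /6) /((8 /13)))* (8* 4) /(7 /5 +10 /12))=13600 /603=22.55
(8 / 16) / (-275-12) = -1 / 574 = -0.00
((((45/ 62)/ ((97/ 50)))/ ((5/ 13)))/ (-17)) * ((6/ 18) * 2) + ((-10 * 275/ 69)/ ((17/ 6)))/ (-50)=285920/ 1175737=0.24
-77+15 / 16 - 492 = -9089 / 16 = -568.06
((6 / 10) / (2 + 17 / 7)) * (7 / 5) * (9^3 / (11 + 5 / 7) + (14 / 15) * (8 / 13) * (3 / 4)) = 49096677 / 4130750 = 11.89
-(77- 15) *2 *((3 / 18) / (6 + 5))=-62 / 33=-1.88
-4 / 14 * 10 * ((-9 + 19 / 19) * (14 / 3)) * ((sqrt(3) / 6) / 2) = 80 * sqrt(3) / 9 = 15.40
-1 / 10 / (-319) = 1 / 3190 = 0.00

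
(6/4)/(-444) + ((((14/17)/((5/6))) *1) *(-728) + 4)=-18000437/25160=-715.44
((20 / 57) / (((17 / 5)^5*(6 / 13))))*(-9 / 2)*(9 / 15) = -121875 / 26977283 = -0.00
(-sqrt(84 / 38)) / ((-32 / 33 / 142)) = 2343 * sqrt(798) / 304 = 217.72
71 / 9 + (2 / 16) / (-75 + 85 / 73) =3060863 / 388080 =7.89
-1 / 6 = -0.17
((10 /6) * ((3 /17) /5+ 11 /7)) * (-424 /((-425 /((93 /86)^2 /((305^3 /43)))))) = 292151688 /61702656903125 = 0.00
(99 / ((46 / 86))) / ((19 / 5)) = 21285 / 437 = 48.71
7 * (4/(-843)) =-28/843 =-0.03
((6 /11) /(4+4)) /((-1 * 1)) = -0.07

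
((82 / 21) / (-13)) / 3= -82 / 819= -0.10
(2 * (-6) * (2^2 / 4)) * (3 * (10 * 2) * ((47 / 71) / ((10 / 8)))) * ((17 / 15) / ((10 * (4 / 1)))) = -19176 / 1775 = -10.80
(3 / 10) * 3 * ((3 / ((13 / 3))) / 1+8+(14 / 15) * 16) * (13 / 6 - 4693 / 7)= -9946513 / 700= -14209.30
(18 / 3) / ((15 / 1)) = 2 / 5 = 0.40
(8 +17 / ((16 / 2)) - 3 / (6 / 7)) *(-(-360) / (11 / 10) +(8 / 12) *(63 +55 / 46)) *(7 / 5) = 104207593 / 30360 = 3432.40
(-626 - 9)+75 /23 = -14530 /23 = -631.74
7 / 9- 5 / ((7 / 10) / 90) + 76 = -35663 / 63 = -566.08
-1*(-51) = 51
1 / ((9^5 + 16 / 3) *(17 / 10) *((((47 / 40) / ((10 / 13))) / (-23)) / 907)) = -250332000 / 1840192081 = -0.14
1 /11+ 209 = 2300 /11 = 209.09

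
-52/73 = -0.71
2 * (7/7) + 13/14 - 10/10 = 27/14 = 1.93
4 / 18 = 2 / 9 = 0.22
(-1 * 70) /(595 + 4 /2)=-70 /597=-0.12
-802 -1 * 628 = -1430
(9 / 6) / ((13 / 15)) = 45 / 26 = 1.73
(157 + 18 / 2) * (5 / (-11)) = -830 / 11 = -75.45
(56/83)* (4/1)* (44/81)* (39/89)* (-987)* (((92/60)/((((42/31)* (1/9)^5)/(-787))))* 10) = 2463392958009984/7387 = 333476777854.34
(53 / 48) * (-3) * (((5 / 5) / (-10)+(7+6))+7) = -10547 / 160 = -65.92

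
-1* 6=-6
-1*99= -99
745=745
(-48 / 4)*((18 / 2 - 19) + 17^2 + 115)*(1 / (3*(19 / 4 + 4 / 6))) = -18912 / 65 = -290.95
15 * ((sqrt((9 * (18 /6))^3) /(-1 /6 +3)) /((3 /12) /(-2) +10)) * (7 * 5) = 2041200 * sqrt(3) /1343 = 2632.51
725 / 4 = 181.25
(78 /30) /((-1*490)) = -13 /2450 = -0.01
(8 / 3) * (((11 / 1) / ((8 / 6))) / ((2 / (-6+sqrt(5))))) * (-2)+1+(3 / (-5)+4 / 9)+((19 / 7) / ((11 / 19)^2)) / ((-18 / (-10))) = 581649 / 4235 - 22 * sqrt(5) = 88.15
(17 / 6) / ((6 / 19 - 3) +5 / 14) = -2261 / 1857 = -1.22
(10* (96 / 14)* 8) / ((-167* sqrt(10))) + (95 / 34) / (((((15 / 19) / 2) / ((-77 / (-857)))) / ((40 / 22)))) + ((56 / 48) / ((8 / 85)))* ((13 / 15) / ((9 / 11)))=269753953 / 18881424 - 384* sqrt(10) / 1169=13.25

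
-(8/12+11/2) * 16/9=-296/27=-10.96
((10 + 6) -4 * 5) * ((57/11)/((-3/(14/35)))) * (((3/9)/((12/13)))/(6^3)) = 247/53460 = 0.00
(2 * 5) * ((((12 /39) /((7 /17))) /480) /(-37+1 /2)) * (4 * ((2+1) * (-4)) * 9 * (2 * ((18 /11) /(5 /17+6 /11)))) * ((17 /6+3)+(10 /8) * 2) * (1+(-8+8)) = 6242400 /1042951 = 5.99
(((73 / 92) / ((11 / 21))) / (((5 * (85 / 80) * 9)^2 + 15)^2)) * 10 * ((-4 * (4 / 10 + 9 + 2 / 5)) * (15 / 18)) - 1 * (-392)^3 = 1057633398304073970176 / 17558077255785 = 60236288.00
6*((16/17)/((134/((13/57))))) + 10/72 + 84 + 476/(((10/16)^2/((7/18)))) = 3622917287/6492300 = 558.03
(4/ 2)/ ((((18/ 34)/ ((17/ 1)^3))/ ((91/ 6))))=7600411/ 27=281496.70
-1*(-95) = 95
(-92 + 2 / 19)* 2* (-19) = 3492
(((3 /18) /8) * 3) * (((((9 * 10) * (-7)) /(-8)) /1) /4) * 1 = 1.23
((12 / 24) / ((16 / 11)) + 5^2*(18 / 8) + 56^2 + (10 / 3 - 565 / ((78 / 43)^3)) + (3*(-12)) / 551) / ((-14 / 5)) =-16217926041995 / 14642776512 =-1107.57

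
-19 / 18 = -1.06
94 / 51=1.84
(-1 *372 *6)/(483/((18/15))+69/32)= -71424/12949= -5.52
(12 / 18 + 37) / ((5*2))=113 / 30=3.77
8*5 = 40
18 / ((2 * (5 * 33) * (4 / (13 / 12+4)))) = 61 / 880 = 0.07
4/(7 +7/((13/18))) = 52/217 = 0.24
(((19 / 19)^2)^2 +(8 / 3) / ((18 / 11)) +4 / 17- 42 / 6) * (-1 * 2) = 3796 / 459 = 8.27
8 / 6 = 4 / 3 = 1.33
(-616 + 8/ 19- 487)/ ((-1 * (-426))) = -6983/ 2698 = -2.59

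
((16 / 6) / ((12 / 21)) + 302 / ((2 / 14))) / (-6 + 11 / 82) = -521192 / 1443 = -361.19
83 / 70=1.19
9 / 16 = 0.56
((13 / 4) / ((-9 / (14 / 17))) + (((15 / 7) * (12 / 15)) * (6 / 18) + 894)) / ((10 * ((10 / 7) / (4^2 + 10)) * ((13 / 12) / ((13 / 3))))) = 4980391 / 765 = 6510.32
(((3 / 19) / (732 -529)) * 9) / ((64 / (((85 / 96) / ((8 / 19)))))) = 765 / 3325952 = 0.00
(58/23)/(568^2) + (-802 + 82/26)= -38530177383/48232288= -798.85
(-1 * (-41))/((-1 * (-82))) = 1/2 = 0.50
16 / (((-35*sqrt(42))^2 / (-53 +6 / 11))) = -4616 / 282975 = -0.02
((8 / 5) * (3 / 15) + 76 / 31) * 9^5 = 126837252 / 775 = 163660.97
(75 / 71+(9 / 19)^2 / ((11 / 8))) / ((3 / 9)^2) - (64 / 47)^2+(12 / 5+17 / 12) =483477768421 / 37368460140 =12.94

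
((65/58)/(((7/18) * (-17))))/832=-45/220864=-0.00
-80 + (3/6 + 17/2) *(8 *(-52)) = -3824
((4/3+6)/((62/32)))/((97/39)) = 4576/3007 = 1.52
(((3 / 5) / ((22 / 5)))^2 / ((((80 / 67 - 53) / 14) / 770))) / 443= -49245 / 5638061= -0.01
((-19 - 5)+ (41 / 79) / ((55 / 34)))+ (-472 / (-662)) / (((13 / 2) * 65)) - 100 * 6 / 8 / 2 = -29738981197 / 486109910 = -61.18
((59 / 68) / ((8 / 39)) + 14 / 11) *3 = 98781 / 5984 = 16.51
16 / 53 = 0.30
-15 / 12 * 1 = -5 / 4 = -1.25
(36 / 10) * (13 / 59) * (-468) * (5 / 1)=-109512 / 59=-1856.14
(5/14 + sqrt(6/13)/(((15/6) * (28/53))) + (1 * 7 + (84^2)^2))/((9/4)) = 106 * sqrt(78)/4095 + 1394040014/63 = 22127619.50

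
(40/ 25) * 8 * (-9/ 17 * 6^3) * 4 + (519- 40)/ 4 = -1949941/ 340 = -5735.12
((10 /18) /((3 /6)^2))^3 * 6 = 16000 /243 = 65.84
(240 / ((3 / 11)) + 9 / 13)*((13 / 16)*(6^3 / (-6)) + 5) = -1110553 / 52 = -21356.79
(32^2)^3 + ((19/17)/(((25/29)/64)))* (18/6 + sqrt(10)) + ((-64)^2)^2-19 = 35264* sqrt(10)/425 + 463470689717/425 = 1090519532.31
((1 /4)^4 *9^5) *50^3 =922640625 /32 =28832519.53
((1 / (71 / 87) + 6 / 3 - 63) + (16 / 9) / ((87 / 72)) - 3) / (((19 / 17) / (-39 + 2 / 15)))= 3753008281 / 1760445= 2131.85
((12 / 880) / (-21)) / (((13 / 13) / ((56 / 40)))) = -1 / 1100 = -0.00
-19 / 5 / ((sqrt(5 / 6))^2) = -114 / 25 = -4.56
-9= -9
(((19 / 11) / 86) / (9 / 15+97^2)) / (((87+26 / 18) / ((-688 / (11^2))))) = -855 / 6230778356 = -0.00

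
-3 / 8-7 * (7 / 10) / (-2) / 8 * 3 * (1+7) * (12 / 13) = 3333 / 520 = 6.41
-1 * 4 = -4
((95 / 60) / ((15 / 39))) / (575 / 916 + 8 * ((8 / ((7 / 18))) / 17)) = 0.40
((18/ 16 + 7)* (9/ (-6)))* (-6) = 585/ 8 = 73.12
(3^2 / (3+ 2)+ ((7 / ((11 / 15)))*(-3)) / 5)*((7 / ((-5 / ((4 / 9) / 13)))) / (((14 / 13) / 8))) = 384 / 275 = 1.40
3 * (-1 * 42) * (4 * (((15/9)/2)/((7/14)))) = -840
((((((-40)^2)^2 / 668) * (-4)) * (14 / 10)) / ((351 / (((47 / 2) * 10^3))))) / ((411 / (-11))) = 926464000000 / 24091587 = 38455.91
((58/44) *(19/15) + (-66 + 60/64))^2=28008365449/6969600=4018.65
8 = 8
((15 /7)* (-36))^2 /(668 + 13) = 97200 /11123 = 8.74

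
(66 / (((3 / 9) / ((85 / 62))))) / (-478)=-8415 / 14818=-0.57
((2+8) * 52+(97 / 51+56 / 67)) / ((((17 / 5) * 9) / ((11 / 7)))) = 98240725 / 3659607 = 26.84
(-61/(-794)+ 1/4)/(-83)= -519/131804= -0.00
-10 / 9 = -1.11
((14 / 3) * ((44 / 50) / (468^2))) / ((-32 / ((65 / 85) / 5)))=-77 / 859248000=-0.00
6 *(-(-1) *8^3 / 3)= 1024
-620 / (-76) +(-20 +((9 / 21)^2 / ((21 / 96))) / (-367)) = -11.84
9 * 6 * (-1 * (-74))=3996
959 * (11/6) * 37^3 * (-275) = -146943086675/6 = -24490514445.83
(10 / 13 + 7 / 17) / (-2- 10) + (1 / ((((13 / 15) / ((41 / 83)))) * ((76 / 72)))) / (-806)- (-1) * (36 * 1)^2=728049320007 / 561809404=1295.90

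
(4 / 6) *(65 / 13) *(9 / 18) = 5 / 3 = 1.67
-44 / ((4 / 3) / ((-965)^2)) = -30730425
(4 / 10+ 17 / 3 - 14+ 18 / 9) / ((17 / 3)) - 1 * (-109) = 9176 / 85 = 107.95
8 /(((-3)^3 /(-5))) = 40 /27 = 1.48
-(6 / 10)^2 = -9 / 25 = -0.36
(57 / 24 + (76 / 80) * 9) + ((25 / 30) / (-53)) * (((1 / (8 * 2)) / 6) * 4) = 416873 / 38160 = 10.92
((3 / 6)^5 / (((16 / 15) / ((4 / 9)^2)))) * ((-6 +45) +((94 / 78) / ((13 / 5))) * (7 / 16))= 1590065 / 7008768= 0.23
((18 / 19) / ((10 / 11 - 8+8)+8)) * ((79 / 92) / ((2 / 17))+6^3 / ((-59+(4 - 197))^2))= 6517929 / 8393896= 0.78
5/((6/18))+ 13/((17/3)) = 294/17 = 17.29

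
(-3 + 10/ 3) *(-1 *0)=0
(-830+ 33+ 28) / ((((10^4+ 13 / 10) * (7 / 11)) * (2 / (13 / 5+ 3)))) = -33836 / 100013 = -0.34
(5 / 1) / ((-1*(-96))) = 0.05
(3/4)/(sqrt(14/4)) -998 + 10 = -987.60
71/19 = 3.74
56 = 56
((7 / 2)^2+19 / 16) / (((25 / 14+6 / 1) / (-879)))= -1322895 / 872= -1517.08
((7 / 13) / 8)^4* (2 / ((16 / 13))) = 2401 / 71991296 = 0.00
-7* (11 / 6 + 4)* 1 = -245 / 6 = -40.83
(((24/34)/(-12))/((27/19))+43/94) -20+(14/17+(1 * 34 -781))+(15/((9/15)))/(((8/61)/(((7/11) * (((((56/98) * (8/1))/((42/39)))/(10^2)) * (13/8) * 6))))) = -9508977521/13288968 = -715.55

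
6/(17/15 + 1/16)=1440/287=5.02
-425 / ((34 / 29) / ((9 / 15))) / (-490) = 0.44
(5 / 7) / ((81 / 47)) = 235 / 567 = 0.41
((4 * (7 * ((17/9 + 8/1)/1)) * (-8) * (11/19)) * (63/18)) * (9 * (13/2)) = -4988984/19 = -262578.11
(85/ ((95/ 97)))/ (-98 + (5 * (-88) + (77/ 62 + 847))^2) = 6338756/ 12165130171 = 0.00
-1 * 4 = -4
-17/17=-1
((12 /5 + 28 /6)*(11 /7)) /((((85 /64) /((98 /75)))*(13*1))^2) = 6552584192 /103023984375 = 0.06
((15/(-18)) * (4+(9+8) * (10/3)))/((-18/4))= 910/81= 11.23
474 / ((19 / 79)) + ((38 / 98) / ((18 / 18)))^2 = 89914705 / 45619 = 1970.99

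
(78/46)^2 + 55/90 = 33197/9522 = 3.49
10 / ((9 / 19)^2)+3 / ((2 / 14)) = 5311 / 81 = 65.57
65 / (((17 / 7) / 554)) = 252070 / 17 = 14827.65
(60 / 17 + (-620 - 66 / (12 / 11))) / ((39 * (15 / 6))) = -6.94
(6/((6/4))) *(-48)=-192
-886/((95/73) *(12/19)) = -1077.97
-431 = -431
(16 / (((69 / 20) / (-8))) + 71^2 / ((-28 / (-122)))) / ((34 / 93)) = 656633599 / 10948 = 59977.49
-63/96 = -21/32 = -0.66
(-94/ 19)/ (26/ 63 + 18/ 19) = -2961/ 814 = -3.64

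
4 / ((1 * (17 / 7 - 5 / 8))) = 2.22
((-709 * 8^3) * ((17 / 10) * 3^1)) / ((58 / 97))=-448950144 / 145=-3096207.89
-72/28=-18/7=-2.57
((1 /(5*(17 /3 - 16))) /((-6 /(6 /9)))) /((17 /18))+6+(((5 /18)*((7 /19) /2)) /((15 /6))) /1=5427517 /901170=6.02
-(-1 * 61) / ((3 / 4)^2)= 976 / 9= 108.44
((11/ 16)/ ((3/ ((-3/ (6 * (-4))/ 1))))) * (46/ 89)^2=5819/ 760416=0.01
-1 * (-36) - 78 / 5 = 102 / 5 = 20.40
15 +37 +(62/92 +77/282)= 171707/3243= 52.95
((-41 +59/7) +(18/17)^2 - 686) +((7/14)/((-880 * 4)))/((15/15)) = -10217872103/14241920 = -717.45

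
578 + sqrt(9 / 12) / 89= sqrt(3) / 178 + 578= 578.01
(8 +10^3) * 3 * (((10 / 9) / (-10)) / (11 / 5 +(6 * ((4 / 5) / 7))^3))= -14406000 / 108149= -133.21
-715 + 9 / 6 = -1427 / 2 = -713.50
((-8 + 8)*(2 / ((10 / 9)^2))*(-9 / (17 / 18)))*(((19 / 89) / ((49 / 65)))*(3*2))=0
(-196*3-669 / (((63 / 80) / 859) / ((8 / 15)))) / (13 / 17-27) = 208728890 / 14049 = 14857.21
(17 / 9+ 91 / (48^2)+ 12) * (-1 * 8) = -10697 / 96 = -111.43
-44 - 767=-811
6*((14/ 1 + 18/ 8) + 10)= 315/ 2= 157.50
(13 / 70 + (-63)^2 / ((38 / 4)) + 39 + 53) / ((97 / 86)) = 29165481 / 64505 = 452.14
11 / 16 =0.69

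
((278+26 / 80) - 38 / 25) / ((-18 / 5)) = -55361 / 720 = -76.89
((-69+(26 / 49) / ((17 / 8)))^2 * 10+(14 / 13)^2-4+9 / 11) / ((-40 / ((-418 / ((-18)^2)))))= 1158386828242541 / 759891721680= 1524.41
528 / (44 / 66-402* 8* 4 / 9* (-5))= 792 / 10721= 0.07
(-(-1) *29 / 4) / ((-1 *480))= -29 / 1920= -0.02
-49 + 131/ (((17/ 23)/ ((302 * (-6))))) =-5460389/ 17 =-321199.35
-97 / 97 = -1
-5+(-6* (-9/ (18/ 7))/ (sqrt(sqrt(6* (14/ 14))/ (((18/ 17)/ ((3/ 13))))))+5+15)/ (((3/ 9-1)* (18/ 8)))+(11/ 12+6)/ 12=-14* sqrt(221)* 6^(1/ 4)/ 17-2557/ 144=-36.92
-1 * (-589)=589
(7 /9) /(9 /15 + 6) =35 /297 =0.12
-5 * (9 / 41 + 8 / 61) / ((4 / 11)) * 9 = -434115 / 10004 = -43.39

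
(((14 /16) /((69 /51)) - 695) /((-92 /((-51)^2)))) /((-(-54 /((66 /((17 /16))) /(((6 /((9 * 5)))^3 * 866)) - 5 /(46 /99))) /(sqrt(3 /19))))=4780292161095 * sqrt(57) /12812532352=2816.81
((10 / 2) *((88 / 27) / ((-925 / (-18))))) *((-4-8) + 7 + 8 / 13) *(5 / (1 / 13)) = -3344 / 37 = -90.38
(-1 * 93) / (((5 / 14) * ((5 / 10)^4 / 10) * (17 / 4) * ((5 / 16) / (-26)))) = 69328896 / 85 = 815634.07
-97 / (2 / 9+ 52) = -873 / 470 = -1.86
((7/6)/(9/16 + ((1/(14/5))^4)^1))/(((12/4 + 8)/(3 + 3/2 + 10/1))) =974806/366861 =2.66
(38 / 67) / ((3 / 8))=304 / 201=1.51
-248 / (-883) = 248 / 883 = 0.28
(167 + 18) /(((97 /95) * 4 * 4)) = 17575 /1552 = 11.32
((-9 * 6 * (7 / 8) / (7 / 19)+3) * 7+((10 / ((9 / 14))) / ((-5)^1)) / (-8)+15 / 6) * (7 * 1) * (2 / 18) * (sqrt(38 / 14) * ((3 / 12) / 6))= -31459 * sqrt(133) / 7776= -46.66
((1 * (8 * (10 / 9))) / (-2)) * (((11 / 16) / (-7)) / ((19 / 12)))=110 / 399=0.28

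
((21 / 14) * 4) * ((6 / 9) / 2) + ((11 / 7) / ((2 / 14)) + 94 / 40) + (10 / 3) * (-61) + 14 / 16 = -22453 / 120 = -187.11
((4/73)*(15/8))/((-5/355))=-1065/146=-7.29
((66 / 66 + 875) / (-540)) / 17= -73 / 765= -0.10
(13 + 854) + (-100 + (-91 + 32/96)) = 2029/3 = 676.33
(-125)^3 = -1953125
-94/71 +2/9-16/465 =-112528/99045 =-1.14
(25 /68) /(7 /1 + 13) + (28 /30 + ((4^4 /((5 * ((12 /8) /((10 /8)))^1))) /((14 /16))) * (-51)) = -70997459 /28560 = -2485.91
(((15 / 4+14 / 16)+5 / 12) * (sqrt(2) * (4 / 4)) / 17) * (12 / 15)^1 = 121 * sqrt(2) / 510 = 0.34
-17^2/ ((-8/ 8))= 289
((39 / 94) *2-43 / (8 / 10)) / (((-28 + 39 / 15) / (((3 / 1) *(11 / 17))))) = 1641585 / 405892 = 4.04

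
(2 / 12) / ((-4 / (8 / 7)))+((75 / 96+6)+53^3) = 100049869 / 672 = 148883.73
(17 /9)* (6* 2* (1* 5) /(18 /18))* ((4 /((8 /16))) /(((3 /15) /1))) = 13600 /3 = 4533.33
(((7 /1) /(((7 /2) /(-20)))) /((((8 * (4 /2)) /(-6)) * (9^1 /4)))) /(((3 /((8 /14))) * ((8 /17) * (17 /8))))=80 /63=1.27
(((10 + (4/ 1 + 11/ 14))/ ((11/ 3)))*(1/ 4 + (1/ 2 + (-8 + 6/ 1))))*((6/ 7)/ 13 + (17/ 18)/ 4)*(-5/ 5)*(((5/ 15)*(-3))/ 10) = -136551/ 896896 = -0.15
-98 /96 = -49 /48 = -1.02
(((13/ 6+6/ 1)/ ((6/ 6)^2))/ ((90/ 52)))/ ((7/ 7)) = 4.72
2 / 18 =1 / 9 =0.11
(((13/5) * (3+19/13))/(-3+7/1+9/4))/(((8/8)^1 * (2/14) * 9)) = 1624/1125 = 1.44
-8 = -8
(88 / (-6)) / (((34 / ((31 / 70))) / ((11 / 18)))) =-3751 / 32130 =-0.12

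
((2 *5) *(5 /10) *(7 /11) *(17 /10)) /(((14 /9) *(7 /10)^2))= 3825 /539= 7.10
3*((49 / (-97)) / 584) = -147 / 56648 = -0.00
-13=-13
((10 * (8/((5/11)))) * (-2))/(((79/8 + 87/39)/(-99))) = 3624192/1259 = 2878.63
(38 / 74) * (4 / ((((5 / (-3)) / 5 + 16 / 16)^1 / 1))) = 3.08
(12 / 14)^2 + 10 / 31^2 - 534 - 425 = -45123265 / 47089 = -958.25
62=62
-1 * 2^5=-32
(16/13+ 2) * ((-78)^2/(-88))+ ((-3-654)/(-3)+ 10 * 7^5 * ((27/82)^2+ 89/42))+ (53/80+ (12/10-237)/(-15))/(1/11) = 374545.92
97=97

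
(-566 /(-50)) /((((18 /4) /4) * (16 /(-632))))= -89428 /225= -397.46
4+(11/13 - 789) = -10194/13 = -784.15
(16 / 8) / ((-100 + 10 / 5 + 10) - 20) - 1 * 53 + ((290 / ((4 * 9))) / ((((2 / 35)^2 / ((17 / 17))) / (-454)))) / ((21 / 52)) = -149766113 / 54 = -2773446.54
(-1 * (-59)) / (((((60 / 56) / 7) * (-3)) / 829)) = -4793278 / 45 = -106517.29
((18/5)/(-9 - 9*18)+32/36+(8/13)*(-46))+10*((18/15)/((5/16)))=121822/11115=10.96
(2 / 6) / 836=1 / 2508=0.00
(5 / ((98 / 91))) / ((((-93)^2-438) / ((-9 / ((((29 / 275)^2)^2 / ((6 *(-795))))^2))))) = -72560944044758262634277343750 / 9584221025919799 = -7570875488839.70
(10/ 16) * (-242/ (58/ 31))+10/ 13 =-241495/ 3016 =-80.07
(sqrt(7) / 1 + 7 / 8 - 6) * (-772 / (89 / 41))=881.72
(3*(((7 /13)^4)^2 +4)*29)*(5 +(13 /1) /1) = 5118764914710 /815730721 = 6275.07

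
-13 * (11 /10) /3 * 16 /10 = -572 /75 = -7.63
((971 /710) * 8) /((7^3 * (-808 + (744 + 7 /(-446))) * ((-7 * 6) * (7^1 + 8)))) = 866132 /1095101442225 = 0.00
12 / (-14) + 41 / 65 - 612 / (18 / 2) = -31043 / 455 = -68.23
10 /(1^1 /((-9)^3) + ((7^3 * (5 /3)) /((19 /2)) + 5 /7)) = 484785 /2951776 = 0.16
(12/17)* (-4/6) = -8/17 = -0.47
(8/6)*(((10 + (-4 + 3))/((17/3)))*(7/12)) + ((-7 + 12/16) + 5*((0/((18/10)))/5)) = -341/68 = -5.01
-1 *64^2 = -4096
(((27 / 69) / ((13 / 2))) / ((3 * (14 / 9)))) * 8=216 / 2093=0.10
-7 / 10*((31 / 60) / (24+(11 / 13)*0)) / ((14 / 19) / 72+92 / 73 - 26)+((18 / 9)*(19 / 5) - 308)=-21196060843 / 70559600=-300.40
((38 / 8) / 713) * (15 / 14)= 285 / 39928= 0.01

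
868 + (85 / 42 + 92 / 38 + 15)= 708181 / 798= 887.44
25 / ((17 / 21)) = 30.88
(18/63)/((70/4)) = 4/245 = 0.02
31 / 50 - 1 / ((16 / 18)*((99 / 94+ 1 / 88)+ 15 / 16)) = 48091 / 828050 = 0.06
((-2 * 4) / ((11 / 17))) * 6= -816 / 11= -74.18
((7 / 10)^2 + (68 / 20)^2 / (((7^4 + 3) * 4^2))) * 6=1414419 / 480800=2.94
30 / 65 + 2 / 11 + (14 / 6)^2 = 7835 / 1287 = 6.09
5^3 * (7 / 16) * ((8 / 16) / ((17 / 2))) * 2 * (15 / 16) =13125 / 2176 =6.03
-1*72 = -72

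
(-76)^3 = -438976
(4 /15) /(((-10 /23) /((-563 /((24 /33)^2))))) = 1566829 /2400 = 652.85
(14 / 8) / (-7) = -1 / 4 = -0.25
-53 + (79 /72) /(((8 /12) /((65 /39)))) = -50.26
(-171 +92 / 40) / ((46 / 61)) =-102907 / 460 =-223.71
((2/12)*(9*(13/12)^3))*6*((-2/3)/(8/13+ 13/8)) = -28561/8388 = -3.40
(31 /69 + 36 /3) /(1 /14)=12026 /69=174.29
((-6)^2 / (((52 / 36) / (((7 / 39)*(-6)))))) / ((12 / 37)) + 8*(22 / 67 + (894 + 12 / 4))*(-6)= -488638614 / 11323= -43154.52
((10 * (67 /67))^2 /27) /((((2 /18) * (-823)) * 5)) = -20 /2469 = -0.01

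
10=10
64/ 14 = 32/ 7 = 4.57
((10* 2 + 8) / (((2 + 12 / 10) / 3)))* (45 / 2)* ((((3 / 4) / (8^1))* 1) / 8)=14175 / 2048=6.92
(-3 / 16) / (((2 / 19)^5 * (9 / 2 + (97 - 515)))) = 7428297 / 211712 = 35.09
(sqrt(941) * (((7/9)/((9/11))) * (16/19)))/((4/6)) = 616 * sqrt(941)/513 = 36.83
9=9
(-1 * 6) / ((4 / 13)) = -39 / 2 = -19.50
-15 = -15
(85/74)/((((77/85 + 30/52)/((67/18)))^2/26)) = 6056705253625/32183970813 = 188.19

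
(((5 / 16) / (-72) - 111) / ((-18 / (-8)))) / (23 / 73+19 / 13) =-121355273 / 4370112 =-27.77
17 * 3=51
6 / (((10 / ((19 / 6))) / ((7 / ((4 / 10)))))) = 133 / 4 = 33.25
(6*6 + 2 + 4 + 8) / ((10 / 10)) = 50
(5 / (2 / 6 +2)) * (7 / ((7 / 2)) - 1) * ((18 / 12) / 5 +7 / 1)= 219 / 14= 15.64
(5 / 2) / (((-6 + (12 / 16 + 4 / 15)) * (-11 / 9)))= 1350 / 3289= 0.41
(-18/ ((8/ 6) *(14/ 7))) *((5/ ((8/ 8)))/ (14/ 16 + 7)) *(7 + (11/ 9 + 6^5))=-700580/ 21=-33360.95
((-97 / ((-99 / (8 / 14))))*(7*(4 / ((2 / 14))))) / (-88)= -1.25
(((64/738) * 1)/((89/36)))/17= 128/62033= 0.00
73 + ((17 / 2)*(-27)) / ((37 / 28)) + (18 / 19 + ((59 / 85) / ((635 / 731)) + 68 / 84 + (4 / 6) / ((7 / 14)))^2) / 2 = -33292183715466 / 347247289375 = -95.87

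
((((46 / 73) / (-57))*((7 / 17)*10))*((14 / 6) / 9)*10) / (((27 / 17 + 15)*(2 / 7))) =-394450 / 15840927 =-0.02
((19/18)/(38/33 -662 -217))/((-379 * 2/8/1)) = 418/32937753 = 0.00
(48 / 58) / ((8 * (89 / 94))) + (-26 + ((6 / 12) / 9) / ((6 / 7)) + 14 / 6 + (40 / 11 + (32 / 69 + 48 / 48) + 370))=24796504327 / 70523244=351.61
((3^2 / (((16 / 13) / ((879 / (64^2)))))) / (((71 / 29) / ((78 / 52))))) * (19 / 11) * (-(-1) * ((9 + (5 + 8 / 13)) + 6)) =876151161 / 25591808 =34.24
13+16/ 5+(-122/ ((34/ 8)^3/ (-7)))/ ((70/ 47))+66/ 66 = 606006/ 24565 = 24.67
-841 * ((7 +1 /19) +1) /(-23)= 128673 /437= 294.45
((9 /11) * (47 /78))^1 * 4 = 282 /143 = 1.97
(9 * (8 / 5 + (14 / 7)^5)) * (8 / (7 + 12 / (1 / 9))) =12096 / 575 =21.04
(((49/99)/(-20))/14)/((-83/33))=7/9960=0.00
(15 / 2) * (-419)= -6285 / 2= -3142.50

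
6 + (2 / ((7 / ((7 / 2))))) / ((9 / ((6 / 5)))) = 92 / 15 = 6.13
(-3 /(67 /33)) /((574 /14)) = -99 /2747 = -0.04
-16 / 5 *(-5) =16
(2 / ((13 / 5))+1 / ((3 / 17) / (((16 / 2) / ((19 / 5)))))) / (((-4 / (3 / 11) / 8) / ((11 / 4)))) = -4705 / 247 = -19.05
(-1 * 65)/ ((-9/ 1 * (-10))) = -13/ 18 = -0.72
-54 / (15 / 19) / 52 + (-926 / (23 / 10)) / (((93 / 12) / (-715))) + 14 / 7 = 3442931457 / 92690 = 37144.58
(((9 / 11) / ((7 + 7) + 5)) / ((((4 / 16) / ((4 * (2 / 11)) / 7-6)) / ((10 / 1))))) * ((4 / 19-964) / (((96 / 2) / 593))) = 5282135640 / 43681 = 120925.25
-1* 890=-890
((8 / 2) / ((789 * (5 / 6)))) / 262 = 4 / 172265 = 0.00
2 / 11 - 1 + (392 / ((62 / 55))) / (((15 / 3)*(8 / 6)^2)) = 52245 / 1364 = 38.30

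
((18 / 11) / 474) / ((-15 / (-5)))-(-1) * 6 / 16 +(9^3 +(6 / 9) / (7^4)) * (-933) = -11353010010593 / 16691752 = -680156.88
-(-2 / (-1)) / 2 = -1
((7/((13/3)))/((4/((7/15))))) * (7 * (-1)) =-343/260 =-1.32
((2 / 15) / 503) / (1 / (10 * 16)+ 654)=64 / 157903269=0.00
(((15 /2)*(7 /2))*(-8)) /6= -35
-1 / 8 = -0.12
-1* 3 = -3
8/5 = 1.60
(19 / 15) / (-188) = -19 / 2820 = -0.01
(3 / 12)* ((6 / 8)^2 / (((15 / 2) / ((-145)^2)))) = 12615 / 32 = 394.22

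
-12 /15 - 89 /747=-3433 /3735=-0.92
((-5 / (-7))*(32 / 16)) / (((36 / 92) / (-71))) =-16330 / 63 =-259.21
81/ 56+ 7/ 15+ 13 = 14.91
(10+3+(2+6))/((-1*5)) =-21/5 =-4.20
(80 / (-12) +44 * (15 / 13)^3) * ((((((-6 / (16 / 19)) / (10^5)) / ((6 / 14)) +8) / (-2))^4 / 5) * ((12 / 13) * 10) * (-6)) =-50523741422993137428469288614357 / 292464640000000000000000000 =-172751.62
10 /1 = 10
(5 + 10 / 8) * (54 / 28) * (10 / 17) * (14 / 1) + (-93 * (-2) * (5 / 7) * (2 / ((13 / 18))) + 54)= 1612521 / 3094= 521.18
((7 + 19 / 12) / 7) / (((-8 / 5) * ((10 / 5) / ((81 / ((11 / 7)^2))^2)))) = -386322615 / 937024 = -412.29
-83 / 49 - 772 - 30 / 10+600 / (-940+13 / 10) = -17025926 / 21903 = -777.33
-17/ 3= -5.67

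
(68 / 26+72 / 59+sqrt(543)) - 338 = -256304 / 767+sqrt(543) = -310.86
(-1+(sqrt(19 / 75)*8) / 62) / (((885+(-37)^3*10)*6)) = 0.00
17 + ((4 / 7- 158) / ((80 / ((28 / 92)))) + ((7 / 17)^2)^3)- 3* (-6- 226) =15820088197801 / 22206563480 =712.41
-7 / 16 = -0.44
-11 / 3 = -3.67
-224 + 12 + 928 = 716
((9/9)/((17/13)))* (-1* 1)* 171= -2223/17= -130.76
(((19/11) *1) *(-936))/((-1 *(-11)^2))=17784/1331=13.36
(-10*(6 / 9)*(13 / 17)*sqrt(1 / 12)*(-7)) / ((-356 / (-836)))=24.19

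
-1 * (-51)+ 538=589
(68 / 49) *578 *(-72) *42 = -16979328 / 7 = -2425618.29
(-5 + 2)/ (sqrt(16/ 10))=-3 * sqrt(10)/ 4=-2.37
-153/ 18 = -17/ 2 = -8.50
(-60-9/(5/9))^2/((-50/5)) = -580.64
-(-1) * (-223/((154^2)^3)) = -0.00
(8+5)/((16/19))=247/16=15.44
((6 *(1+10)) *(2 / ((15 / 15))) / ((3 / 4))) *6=1056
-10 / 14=-5 / 7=-0.71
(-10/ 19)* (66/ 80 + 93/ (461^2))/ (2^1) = -7016913/ 32303192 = -0.22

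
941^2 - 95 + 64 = 885450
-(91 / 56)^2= -169 / 64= -2.64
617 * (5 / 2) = 3085 / 2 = 1542.50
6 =6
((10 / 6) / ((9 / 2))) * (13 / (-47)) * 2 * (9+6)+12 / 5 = -1424 / 2115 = -0.67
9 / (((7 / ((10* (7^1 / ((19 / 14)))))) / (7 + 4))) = 13860 / 19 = 729.47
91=91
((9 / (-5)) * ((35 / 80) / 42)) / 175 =-3 / 28000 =-0.00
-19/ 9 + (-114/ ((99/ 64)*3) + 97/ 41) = -24.31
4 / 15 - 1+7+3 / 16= 1549 / 240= 6.45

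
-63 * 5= -315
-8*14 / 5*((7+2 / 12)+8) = -5096 / 15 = -339.73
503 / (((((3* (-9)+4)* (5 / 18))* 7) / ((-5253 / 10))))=23780331 / 4025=5908.16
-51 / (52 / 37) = -1887 / 52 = -36.29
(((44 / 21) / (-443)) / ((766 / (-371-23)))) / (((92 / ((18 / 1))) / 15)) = 195030 / 27316709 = 0.01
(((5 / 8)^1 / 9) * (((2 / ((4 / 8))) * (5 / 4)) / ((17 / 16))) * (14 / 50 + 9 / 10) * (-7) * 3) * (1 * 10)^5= -809803.92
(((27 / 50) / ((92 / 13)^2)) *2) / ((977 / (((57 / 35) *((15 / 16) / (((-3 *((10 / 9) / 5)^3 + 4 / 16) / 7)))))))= 189606339 / 174482820800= 0.00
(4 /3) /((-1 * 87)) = -4 /261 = -0.02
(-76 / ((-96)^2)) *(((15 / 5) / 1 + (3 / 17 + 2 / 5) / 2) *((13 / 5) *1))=-0.07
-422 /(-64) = 211 /32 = 6.59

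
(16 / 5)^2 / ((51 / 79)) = 20224 / 1275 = 15.86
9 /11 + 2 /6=38 /33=1.15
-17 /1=-17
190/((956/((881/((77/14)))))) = 83695/2629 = 31.84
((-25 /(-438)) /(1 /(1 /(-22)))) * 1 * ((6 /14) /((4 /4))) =-25 /22484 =-0.00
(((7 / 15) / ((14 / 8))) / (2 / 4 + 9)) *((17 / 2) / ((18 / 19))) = 0.25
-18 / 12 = -3 / 2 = -1.50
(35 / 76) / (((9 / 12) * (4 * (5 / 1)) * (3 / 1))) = 7 / 684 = 0.01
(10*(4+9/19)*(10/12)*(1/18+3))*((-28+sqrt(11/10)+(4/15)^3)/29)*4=-176595320/401679+23375*sqrt(110)/14877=-423.16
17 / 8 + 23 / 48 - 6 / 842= 52481 / 20208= 2.60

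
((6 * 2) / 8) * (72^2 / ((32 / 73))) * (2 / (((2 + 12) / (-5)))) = -88695 / 7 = -12670.71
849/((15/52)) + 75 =15091/5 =3018.20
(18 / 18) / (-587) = -1 / 587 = -0.00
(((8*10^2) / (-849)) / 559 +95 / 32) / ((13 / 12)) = 45060545 / 16452488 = 2.74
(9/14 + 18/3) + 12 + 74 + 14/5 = 6681/70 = 95.44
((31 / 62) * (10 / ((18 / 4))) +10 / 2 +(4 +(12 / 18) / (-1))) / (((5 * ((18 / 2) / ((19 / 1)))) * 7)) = 323 / 567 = 0.57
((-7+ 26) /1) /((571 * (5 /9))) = 171 /2855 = 0.06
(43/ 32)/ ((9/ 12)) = 43/ 24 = 1.79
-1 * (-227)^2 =-51529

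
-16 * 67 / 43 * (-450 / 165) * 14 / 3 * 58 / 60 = 435232 / 1419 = 306.72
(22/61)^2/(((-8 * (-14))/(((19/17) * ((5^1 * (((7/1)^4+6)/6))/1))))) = 27668465/10627176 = 2.60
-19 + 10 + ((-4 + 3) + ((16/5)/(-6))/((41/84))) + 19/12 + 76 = 163567/2460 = 66.49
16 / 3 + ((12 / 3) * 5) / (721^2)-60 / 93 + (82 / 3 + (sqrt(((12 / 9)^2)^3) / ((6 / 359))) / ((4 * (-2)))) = 18657143710 / 1305320751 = 14.29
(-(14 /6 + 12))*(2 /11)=-86 /33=-2.61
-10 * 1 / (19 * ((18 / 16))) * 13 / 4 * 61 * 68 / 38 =-539240 / 3249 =-165.97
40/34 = 20/17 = 1.18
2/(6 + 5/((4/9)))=8/69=0.12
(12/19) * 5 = 60/19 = 3.16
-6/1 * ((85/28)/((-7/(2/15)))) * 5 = 85/49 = 1.73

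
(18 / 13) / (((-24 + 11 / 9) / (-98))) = 15876 / 2665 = 5.96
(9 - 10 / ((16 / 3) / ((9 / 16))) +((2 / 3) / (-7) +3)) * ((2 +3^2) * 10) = 1604075 / 1344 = 1193.51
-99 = -99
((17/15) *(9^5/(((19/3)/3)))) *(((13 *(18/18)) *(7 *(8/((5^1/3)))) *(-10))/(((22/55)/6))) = -39462682896/19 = -2076983310.32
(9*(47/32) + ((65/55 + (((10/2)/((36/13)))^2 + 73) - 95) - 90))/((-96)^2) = -2689805/262766592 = -0.01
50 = 50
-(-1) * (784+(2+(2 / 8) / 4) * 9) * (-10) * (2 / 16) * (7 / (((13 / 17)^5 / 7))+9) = -2340741909575 / 11881376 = -197009.33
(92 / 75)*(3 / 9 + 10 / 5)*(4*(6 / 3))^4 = 11723.66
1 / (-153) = -1 / 153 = -0.01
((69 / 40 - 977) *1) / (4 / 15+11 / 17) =-1989561 / 1864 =-1067.36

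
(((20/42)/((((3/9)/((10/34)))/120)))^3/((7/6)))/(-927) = -144000000000/1214999639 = -118.52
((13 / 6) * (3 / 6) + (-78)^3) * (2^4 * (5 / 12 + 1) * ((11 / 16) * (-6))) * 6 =1064892257 / 4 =266223064.25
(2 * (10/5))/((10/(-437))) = -874/5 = -174.80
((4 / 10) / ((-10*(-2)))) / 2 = 0.01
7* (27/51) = 63/17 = 3.71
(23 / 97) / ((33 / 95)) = 2185 / 3201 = 0.68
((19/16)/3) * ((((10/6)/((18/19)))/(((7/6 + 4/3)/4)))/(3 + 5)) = 361/2592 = 0.14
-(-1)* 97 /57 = 97 /57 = 1.70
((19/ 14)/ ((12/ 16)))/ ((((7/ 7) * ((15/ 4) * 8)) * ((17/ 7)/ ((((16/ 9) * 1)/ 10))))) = 152/ 34425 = 0.00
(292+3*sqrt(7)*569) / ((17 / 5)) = 1460 / 17+8535*sqrt(7) / 17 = 1414.21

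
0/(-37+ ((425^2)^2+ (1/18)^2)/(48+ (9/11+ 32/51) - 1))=0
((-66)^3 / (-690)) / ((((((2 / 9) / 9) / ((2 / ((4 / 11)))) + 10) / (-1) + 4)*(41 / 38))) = -64.31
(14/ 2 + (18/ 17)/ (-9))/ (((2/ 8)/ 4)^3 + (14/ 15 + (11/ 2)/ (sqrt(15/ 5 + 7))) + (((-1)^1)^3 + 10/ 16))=-246701445120/ 174100380943 + 242913116160*sqrt(10)/ 174100380943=3.00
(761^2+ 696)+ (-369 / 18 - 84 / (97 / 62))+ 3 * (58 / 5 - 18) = 562331901 / 970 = 579723.61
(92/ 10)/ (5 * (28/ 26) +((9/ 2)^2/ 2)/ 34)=162656/ 100465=1.62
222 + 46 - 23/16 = 4265/16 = 266.56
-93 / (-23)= 93 / 23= 4.04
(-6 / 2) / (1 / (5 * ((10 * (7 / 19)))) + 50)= -1050 / 17519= -0.06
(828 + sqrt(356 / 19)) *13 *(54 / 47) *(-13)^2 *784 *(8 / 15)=496065024 *sqrt(1691) / 4465 + 205370919936 / 235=878487469.38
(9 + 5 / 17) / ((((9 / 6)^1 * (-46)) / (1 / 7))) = -158 / 8211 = -0.02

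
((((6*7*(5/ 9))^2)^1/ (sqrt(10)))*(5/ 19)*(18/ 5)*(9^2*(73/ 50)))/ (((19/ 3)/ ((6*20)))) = 41722128*sqrt(10)/ 361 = 365476.32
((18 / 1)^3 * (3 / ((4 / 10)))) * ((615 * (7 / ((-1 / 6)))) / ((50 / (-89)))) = 2011051476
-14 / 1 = -14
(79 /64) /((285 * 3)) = 79 /54720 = 0.00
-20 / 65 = -0.31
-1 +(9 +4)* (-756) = -9829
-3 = -3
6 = 6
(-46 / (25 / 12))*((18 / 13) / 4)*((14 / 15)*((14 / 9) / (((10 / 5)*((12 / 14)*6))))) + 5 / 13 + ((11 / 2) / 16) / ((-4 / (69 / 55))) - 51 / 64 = -230243 / 144000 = -1.60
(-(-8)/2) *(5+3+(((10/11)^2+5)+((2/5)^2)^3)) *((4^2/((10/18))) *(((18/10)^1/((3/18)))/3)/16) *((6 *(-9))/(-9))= 101664858672/47265625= 2150.93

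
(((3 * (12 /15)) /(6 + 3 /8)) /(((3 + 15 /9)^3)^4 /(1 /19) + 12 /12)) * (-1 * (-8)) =136048896 /91560668531275525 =0.00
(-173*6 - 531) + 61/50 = -78389/50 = -1567.78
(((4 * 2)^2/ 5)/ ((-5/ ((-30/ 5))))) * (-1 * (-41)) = 15744/ 25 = 629.76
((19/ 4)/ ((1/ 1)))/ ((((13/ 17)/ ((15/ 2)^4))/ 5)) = 81759375/ 832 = 98268.48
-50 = -50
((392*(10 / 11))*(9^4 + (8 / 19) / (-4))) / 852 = 122163860 / 44517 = 2744.21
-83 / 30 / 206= -83 / 6180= -0.01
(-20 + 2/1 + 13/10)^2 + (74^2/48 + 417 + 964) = 133048/75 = 1773.97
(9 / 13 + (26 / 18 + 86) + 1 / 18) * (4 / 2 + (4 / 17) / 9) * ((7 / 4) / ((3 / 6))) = 2487905 / 3978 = 625.42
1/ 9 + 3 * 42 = 1135/ 9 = 126.11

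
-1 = -1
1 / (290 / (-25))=-5 / 58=-0.09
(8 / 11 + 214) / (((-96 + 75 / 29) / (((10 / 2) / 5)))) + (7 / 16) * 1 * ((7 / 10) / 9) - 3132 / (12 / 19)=-7884838667 / 1589280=-4961.26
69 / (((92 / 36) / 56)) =1512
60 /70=6 /7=0.86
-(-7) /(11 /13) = 8.27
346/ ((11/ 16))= 5536/ 11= 503.27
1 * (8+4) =12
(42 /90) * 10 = 14 /3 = 4.67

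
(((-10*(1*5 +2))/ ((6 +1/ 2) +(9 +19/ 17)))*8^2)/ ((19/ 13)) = -396032/ 2147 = -184.46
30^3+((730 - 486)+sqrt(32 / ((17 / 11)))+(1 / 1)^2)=4 *sqrt(374) / 17+27245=27249.55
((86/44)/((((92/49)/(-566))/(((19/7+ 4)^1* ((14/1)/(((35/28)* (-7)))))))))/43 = 186214/1265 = 147.20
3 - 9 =-6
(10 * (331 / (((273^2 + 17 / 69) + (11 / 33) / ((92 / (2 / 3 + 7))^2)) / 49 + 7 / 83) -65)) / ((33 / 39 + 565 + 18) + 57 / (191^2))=-2697798635158777670 / 2431376032864106769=-1.11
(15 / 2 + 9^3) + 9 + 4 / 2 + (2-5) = 1489 / 2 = 744.50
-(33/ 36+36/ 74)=-623/ 444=-1.40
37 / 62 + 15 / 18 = 133 / 93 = 1.43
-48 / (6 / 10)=-80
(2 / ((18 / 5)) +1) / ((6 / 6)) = 1.56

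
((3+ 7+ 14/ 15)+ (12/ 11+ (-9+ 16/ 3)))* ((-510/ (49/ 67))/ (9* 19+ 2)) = -448766/ 13321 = -33.69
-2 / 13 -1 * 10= -132 / 13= -10.15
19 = 19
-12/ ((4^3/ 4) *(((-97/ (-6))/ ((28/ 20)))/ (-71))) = 4473/ 970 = 4.61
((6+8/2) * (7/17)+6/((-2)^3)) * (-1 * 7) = -1603/68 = -23.57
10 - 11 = -1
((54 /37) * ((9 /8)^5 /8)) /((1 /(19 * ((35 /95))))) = 11160261 /4849664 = 2.30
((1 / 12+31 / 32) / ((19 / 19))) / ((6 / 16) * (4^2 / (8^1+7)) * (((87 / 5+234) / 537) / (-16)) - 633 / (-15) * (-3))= -451975 / 54392388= -0.01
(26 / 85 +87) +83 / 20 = 6219 / 68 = 91.46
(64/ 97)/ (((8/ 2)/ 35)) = 560/ 97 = 5.77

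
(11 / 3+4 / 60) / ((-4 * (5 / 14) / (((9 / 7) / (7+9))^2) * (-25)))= 27 / 40000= 0.00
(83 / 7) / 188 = 83 / 1316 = 0.06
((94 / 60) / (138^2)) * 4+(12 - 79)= -9569563 / 142830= -67.00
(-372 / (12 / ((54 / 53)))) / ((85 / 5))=-1674 / 901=-1.86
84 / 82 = 42 / 41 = 1.02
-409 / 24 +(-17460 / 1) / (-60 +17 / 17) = 394909 / 1416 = 278.89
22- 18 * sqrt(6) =-22.09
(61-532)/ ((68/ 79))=-37209/ 68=-547.19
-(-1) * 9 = 9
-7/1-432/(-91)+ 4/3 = -251/273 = -0.92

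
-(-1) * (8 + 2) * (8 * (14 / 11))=1120 / 11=101.82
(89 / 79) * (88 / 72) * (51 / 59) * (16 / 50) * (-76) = -10118944 / 349575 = -28.95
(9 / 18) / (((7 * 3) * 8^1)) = 1 / 336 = 0.00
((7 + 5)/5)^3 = 1728/125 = 13.82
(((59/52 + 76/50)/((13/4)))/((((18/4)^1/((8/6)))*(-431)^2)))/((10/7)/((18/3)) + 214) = 193256/31778965550475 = 0.00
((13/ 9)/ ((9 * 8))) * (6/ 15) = 13/ 1620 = 0.01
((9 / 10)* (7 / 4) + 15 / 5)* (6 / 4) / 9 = 61 / 80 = 0.76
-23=-23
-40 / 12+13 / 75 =-79 / 25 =-3.16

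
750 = 750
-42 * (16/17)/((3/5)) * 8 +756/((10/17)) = 64442/85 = 758.14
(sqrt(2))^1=sqrt(2)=1.41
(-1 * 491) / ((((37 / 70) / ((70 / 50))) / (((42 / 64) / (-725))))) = 1.18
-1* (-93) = 93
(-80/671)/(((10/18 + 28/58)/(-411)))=8581680/181841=47.19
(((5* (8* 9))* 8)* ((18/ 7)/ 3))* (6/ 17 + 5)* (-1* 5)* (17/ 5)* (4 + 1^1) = -1123200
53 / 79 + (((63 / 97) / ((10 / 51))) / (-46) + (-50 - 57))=-375061827 / 3524980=-106.40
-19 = -19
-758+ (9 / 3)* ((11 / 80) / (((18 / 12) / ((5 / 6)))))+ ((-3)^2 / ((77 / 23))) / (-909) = -282873925 / 373296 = -757.77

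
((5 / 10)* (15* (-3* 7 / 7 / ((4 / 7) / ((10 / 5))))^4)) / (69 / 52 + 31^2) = 37923795 / 400328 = 94.73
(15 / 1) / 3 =5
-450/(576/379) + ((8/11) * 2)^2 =-1138283/3872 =-293.98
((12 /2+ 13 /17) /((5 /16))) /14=184 /119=1.55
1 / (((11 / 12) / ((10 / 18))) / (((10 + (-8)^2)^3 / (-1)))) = -8104480 / 33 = -245590.30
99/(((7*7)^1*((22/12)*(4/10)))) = 135/49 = 2.76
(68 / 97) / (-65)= -68 / 6305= -0.01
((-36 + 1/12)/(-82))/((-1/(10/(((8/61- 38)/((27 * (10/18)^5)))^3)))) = 119419935302734375/507501556484111548128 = 0.00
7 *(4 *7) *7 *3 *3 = 12348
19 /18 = 1.06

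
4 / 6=2 / 3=0.67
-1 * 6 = -6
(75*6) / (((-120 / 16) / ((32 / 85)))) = -384 / 17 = -22.59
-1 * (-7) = 7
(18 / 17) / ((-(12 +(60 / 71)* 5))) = -71 / 1088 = -0.07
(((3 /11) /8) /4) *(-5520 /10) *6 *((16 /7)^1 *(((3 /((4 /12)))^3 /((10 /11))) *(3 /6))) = -905418 /35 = -25869.09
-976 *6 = -5856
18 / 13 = 1.38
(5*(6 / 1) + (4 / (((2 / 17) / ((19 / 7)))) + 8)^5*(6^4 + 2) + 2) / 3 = 221289217514867360 / 50421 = 4388830398343.30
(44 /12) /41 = 11 /123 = 0.09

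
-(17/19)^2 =-289/361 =-0.80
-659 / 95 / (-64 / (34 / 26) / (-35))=-78421 / 15808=-4.96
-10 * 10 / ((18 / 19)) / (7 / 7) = -950 / 9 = -105.56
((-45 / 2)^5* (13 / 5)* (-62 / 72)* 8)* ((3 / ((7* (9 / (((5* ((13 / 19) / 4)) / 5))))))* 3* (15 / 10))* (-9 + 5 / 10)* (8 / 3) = -365213964375 / 4256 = -85811551.78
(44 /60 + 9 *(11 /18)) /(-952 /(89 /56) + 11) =-16643 /1569990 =-0.01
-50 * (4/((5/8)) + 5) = -570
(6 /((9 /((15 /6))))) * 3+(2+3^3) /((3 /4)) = 131 /3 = 43.67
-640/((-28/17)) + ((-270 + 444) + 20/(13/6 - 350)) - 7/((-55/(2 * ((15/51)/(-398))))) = 305807623895/543644717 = 562.51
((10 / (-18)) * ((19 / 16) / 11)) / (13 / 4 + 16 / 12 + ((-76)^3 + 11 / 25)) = 2375 / 17383250676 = 0.00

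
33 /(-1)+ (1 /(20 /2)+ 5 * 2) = -229 /10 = -22.90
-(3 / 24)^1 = -1 / 8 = -0.12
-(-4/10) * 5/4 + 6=13/2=6.50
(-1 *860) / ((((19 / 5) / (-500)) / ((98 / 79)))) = 210700000 / 1501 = 140373.08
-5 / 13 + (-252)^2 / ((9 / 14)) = 1284187 / 13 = 98783.62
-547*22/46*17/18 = -102289/414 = -247.07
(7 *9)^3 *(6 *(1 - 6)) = -7501410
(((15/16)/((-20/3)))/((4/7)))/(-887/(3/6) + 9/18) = 0.00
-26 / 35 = -0.74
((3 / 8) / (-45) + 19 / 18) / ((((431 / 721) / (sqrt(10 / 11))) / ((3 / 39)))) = 20909 * sqrt(110) / 1706760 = 0.13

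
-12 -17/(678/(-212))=-2266/339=-6.68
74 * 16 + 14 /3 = 3566 /3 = 1188.67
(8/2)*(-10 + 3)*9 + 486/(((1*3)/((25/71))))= -13842/71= -194.96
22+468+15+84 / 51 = 8613 / 17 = 506.65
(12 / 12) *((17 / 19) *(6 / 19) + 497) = 179519 / 361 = 497.28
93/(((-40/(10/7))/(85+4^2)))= -9393/28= -335.46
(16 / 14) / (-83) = -8 / 581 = -0.01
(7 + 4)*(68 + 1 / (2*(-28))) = 41877 / 56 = 747.80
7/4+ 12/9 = 3.08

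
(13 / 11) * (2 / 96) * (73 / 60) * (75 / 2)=4745 / 4224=1.12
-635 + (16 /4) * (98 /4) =-537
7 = 7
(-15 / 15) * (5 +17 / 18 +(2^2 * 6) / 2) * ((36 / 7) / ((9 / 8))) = -5168 / 63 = -82.03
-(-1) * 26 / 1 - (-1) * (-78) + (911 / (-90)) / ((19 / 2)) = -45371 / 855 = -53.07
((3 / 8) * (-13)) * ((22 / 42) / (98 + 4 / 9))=-1287 / 49616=-0.03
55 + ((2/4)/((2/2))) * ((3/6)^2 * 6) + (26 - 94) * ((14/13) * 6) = -19949/52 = -383.63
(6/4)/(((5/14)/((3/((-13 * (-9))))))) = 7/65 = 0.11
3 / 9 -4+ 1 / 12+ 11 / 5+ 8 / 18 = -169 / 180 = -0.94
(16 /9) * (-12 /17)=-64 /51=-1.25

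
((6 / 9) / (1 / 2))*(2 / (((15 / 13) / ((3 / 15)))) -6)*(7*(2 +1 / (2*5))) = -41552 / 375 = -110.81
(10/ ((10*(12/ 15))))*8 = 10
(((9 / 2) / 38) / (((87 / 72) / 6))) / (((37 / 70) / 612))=13880160 / 20387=680.83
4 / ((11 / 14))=56 / 11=5.09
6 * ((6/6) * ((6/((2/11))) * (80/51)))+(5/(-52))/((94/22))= 12903385/41548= 310.57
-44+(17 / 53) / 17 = -2331 / 53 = -43.98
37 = 37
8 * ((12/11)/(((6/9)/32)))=4608/11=418.91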